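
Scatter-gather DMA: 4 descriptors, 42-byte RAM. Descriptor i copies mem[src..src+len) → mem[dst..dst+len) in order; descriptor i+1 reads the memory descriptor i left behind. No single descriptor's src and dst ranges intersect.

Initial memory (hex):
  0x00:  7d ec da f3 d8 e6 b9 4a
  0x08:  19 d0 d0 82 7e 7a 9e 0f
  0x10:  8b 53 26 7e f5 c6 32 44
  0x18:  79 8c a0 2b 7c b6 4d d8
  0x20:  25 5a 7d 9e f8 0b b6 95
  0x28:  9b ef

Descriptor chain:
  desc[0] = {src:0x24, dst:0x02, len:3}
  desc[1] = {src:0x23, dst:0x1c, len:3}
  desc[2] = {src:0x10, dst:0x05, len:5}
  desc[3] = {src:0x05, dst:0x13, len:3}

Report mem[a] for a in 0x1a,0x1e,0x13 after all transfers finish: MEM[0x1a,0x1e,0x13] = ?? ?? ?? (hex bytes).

MEM[0x1a,0x1e,0x13] = a0 0b 8b

  after D0: wrote 3B at 0x02 = f80bb6
  after D1: wrote 3B at 0x1c = 9ef80b
  after D2: wrote 5B at 0x05 = 8b53267ef5
  after D3: wrote 3B at 0x13 = 8b5326
query mem[0x1a]=0xa0, mem[0x1e]=0x0b, mem[0x13]=0x8b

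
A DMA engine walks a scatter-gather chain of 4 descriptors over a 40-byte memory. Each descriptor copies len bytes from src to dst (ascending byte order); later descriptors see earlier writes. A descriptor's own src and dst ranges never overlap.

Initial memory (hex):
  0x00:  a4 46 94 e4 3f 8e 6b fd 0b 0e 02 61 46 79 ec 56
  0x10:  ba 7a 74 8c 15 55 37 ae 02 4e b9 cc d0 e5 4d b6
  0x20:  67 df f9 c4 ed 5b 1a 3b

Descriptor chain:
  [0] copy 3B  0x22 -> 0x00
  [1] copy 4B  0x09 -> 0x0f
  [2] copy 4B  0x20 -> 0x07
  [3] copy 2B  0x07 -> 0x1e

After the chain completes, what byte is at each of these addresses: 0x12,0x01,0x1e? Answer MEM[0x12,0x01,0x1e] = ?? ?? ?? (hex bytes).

[0] 0x22->0x00 len=3 : f9 c4 ed
[1] 0x09->0x0f len=4 : 0e 02 61 46
[2] 0x20->0x07 len=4 : 67 df f9 c4
[3] 0x07->0x1e len=2 : 67 df
query mem[0x12]=0x46, mem[0x01]=0xc4, mem[0x1e]=0x67

MEM[0x12,0x01,0x1e] = 46 c4 67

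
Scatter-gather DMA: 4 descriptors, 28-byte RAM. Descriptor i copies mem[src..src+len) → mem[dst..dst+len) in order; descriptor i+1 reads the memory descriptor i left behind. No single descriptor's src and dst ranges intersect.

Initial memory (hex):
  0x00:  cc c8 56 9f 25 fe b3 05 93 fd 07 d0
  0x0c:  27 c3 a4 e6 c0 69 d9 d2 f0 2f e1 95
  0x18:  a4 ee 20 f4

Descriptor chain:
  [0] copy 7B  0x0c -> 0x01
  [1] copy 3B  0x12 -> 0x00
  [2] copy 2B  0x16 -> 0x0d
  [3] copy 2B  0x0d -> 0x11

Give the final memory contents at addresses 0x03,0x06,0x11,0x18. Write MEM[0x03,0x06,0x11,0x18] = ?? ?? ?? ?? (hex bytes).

D0: mem[0x01..0x07] <- [27 c3 a4 e6 c0 69 d9]
D1: mem[0x00..0x02] <- [d9 d2 f0]
D2: mem[0x0d..0x0e] <- [e1 95]
D3: mem[0x11..0x12] <- [e1 95]
query mem[0x03]=0xa4, mem[0x06]=0x69, mem[0x11]=0xe1, mem[0x18]=0xa4

MEM[0x03,0x06,0x11,0x18] = a4 69 e1 a4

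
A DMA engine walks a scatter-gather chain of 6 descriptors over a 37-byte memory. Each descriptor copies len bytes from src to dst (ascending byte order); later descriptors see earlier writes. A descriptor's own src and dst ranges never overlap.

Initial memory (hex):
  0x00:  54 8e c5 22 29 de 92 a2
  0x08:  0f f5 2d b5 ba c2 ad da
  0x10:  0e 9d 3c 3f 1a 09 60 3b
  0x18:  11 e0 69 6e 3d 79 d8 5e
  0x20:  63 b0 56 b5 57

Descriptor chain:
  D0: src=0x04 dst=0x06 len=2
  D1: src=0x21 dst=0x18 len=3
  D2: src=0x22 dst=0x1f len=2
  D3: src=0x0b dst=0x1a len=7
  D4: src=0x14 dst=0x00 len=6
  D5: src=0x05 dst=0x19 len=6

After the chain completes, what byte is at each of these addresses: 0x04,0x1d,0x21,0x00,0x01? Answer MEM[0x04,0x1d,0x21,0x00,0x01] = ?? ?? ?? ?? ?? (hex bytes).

MEM[0x04,0x1d,0x21,0x00,0x01] = b0 f5 b0 1a 09

[0] 0x04->0x06 len=2 : 29 de
[1] 0x21->0x18 len=3 : b0 56 b5
[2] 0x22->0x1f len=2 : 56 b5
[3] 0x0b->0x1a len=7 : b5 ba c2 ad da 0e 9d
[4] 0x14->0x00 len=6 : 1a 09 60 3b b0 56
[5] 0x05->0x19 len=6 : 56 29 de 0f f5 2d
query mem[0x04]=0xb0, mem[0x1d]=0xf5, mem[0x21]=0xb0, mem[0x00]=0x1a, mem[0x01]=0x09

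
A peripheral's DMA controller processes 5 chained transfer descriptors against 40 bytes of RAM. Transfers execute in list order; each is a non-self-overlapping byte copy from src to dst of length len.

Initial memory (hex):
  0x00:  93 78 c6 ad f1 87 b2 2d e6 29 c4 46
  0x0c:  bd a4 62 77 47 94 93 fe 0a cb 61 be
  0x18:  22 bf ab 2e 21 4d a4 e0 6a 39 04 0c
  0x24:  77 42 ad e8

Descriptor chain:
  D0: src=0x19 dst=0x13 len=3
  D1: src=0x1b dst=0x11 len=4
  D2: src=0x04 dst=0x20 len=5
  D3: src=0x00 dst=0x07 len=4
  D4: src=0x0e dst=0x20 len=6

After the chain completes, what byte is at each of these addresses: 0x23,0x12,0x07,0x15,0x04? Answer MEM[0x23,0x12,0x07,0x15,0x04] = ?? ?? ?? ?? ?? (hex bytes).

  after D0: wrote 3B at 0x13 = bfab2e
  after D1: wrote 4B at 0x11 = 2e214da4
  after D2: wrote 5B at 0x20 = f187b22de6
  after D3: wrote 4B at 0x07 = 9378c6ad
  after D4: wrote 6B at 0x20 = 6277472e214d
query mem[0x23]=0x2e, mem[0x12]=0x21, mem[0x07]=0x93, mem[0x15]=0x2e, mem[0x04]=0xf1

MEM[0x23,0x12,0x07,0x15,0x04] = 2e 21 93 2e f1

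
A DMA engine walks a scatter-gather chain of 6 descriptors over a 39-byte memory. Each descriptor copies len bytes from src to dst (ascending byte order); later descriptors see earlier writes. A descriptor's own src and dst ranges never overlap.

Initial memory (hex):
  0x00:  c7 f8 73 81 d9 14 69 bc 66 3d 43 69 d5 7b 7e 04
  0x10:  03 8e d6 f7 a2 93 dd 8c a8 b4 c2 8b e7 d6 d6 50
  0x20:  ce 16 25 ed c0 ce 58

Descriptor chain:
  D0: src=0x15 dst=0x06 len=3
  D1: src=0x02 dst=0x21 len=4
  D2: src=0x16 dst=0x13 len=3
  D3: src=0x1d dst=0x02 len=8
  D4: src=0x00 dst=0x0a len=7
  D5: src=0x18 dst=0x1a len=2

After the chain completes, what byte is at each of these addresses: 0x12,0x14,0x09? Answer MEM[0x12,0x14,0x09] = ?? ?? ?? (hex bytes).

MEM[0x12,0x14,0x09] = d6 8c 14

[0] 0x15->0x06 len=3 : 93 dd 8c
[1] 0x02->0x21 len=4 : 73 81 d9 14
[2] 0x16->0x13 len=3 : dd 8c a8
[3] 0x1d->0x02 len=8 : d6 d6 50 ce 73 81 d9 14
[4] 0x00->0x0a len=7 : c7 f8 d6 d6 50 ce 73
[5] 0x18->0x1a len=2 : a8 b4
query mem[0x12]=0xd6, mem[0x14]=0x8c, mem[0x09]=0x14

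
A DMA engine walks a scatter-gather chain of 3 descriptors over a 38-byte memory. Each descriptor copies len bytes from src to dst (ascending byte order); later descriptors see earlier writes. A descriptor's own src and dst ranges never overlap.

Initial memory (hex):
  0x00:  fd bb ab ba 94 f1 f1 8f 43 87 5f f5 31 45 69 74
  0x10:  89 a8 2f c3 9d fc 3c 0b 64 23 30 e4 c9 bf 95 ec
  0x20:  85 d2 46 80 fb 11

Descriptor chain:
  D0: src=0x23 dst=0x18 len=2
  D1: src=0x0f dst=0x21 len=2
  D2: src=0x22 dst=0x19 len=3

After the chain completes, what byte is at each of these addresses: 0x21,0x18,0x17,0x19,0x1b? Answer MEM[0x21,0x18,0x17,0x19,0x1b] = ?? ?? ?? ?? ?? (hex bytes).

MEM[0x21,0x18,0x17,0x19,0x1b] = 74 80 0b 89 fb

  after D0: wrote 2B at 0x18 = 80fb
  after D1: wrote 2B at 0x21 = 7489
  after D2: wrote 3B at 0x19 = 8980fb
query mem[0x21]=0x74, mem[0x18]=0x80, mem[0x17]=0x0b, mem[0x19]=0x89, mem[0x1b]=0xfb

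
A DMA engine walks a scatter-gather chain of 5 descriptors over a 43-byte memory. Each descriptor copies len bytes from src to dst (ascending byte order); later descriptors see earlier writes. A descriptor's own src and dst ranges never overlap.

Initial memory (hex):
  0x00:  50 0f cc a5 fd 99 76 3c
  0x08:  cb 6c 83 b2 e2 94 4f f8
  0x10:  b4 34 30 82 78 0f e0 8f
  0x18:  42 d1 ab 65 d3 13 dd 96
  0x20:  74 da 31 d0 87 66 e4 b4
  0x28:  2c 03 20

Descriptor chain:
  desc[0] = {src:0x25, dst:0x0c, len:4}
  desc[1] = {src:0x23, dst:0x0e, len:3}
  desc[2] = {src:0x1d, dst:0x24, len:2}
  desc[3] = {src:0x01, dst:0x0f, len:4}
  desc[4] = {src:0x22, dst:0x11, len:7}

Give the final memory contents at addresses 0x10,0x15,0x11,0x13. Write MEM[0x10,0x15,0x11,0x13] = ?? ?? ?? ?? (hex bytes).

[0] 0x25->0x0c len=4 : 66 e4 b4 2c
[1] 0x23->0x0e len=3 : d0 87 66
[2] 0x1d->0x24 len=2 : 13 dd
[3] 0x01->0x0f len=4 : 0f cc a5 fd
[4] 0x22->0x11 len=7 : 31 d0 13 dd e4 b4 2c
query mem[0x10]=0xcc, mem[0x15]=0xe4, mem[0x11]=0x31, mem[0x13]=0x13

MEM[0x10,0x15,0x11,0x13] = cc e4 31 13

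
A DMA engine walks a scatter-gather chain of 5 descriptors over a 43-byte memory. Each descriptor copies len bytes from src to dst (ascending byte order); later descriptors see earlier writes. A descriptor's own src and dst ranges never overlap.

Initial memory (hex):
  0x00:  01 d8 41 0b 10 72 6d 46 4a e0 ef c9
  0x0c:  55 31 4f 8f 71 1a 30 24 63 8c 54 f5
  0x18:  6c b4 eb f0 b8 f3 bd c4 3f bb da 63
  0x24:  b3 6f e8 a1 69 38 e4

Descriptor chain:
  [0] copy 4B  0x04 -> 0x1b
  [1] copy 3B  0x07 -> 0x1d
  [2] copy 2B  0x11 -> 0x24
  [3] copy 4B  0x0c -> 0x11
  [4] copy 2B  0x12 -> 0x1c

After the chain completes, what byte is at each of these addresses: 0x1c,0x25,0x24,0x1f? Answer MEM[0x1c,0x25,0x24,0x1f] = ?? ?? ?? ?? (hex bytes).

  after D0: wrote 4B at 0x1b = 10726d46
  after D1: wrote 3B at 0x1d = 464ae0
  after D2: wrote 2B at 0x24 = 1a30
  after D3: wrote 4B at 0x11 = 55314f8f
  after D4: wrote 2B at 0x1c = 314f
query mem[0x1c]=0x31, mem[0x25]=0x30, mem[0x24]=0x1a, mem[0x1f]=0xe0

MEM[0x1c,0x25,0x24,0x1f] = 31 30 1a e0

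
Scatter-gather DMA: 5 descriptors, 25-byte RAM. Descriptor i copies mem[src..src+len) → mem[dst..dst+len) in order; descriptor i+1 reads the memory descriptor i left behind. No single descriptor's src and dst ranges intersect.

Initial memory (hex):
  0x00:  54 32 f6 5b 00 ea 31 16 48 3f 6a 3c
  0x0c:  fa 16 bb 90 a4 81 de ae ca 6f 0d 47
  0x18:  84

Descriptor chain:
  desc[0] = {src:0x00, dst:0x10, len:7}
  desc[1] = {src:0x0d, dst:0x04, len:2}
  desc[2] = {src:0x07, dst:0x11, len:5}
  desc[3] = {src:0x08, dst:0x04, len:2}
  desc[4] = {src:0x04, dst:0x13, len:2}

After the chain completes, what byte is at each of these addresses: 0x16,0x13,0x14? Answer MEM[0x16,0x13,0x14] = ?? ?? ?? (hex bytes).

MEM[0x16,0x13,0x14] = 31 48 3f

D0: mem[0x10..0x16] <- [54 32 f6 5b 00 ea 31]
D1: mem[0x04..0x05] <- [16 bb]
D2: mem[0x11..0x15] <- [16 48 3f 6a 3c]
D3: mem[0x04..0x05] <- [48 3f]
D4: mem[0x13..0x14] <- [48 3f]
query mem[0x16]=0x31, mem[0x13]=0x48, mem[0x14]=0x3f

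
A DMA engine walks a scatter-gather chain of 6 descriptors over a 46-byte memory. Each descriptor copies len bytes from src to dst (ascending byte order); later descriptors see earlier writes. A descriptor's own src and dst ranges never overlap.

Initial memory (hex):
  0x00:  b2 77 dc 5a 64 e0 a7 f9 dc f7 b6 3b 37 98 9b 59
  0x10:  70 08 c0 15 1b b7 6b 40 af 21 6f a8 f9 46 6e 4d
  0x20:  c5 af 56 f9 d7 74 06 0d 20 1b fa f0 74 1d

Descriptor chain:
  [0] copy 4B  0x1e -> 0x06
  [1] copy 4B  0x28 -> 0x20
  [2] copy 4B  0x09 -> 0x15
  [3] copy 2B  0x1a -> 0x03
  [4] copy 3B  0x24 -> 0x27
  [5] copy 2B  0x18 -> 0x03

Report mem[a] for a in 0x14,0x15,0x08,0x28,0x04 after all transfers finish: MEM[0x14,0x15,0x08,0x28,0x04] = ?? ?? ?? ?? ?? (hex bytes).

D0: mem[0x06..0x09] <- [6e 4d c5 af]
D1: mem[0x20..0x23] <- [20 1b fa f0]
D2: mem[0x15..0x18] <- [af b6 3b 37]
D3: mem[0x03..0x04] <- [6f a8]
D4: mem[0x27..0x29] <- [d7 74 06]
D5: mem[0x03..0x04] <- [37 21]
query mem[0x14]=0x1b, mem[0x15]=0xaf, mem[0x08]=0xc5, mem[0x28]=0x74, mem[0x04]=0x21

MEM[0x14,0x15,0x08,0x28,0x04] = 1b af c5 74 21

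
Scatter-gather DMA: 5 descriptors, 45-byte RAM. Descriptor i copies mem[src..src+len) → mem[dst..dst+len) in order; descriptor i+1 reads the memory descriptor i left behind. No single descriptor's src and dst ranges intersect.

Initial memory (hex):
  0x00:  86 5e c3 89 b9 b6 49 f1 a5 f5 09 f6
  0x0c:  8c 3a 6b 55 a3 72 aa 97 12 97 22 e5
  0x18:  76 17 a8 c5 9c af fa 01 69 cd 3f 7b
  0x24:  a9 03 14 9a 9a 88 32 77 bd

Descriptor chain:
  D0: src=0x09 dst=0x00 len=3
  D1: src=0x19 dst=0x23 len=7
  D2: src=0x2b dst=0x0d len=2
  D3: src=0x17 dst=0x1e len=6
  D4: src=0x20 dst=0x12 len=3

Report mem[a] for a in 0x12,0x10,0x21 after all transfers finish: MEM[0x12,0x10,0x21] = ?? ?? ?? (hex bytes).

D0: mem[0x00..0x02] <- [f5 09 f6]
D1: mem[0x23..0x29] <- [17 a8 c5 9c af fa 01]
D2: mem[0x0d..0x0e] <- [77 bd]
D3: mem[0x1e..0x23] <- [e5 76 17 a8 c5 9c]
D4: mem[0x12..0x14] <- [17 a8 c5]
query mem[0x12]=0x17, mem[0x10]=0xa3, mem[0x21]=0xa8

MEM[0x12,0x10,0x21] = 17 a3 a8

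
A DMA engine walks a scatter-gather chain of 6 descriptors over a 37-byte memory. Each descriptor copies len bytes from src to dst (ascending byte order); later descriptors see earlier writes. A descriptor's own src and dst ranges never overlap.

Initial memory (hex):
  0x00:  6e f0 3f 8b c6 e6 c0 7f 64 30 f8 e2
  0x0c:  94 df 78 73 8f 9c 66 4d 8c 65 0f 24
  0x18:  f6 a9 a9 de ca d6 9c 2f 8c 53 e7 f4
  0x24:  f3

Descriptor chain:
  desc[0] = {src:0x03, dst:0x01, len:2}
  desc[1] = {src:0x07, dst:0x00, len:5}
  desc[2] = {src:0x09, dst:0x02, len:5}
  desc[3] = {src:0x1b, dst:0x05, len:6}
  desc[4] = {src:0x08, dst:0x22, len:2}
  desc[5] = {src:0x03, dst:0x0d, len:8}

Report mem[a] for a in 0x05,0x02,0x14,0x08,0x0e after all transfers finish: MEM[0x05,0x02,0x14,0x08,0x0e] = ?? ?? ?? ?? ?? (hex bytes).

MEM[0x05,0x02,0x14,0x08,0x0e] = de 30 8c 9c e2

  after D0: wrote 2B at 0x01 = 8bc6
  after D1: wrote 5B at 0x00 = 7f6430f8e2
  after D2: wrote 5B at 0x02 = 30f8e294df
  after D3: wrote 6B at 0x05 = decad69c2f8c
  after D4: wrote 2B at 0x22 = 9c2f
  after D5: wrote 8B at 0x0d = f8e2decad69c2f8c
query mem[0x05]=0xde, mem[0x02]=0x30, mem[0x14]=0x8c, mem[0x08]=0x9c, mem[0x0e]=0xe2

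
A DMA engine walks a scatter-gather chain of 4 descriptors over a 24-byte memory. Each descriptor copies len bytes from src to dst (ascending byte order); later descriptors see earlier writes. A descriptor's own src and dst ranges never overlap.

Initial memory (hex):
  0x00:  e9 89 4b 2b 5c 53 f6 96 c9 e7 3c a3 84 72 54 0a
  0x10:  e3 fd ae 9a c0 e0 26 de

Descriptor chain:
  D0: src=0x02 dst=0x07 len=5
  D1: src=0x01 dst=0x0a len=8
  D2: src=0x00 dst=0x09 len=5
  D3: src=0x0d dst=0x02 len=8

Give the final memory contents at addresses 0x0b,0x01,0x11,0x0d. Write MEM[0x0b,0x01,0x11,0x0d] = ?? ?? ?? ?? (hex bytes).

  after D0: wrote 5B at 0x07 = 4b2b5c53f6
  after D1: wrote 8B at 0x0a = 894b2b5c53f64b2b
  after D2: wrote 5B at 0x09 = e9894b2b5c
  after D3: wrote 8B at 0x02 = 5c53f64b2bae9ac0
query mem[0x0b]=0x4b, mem[0x01]=0x89, mem[0x11]=0x2b, mem[0x0d]=0x5c

MEM[0x0b,0x01,0x11,0x0d] = 4b 89 2b 5c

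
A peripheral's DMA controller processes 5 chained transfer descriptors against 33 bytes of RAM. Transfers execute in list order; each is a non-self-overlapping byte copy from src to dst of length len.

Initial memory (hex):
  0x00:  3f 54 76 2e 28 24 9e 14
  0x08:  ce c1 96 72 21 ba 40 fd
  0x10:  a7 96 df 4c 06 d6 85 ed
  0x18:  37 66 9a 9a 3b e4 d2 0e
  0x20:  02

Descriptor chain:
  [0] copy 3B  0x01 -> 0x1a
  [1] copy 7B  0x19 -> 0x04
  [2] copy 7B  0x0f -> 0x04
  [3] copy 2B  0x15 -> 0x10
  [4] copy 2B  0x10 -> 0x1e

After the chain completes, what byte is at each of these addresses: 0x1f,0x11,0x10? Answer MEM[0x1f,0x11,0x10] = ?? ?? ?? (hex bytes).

MEM[0x1f,0x11,0x10] = 85 85 d6

#0 dst[0x1a+3] := {0x54,0x76,0x2e}
#1 dst[0x04+7] := {0x66,0x54,0x76,0x2e,0xe4,0xd2,0x0e}
#2 dst[0x04+7] := {0xfd,0xa7,0x96,0xdf,0x4c,0x06,0xd6}
#3 dst[0x10+2] := {0xd6,0x85}
#4 dst[0x1e+2] := {0xd6,0x85}
query mem[0x1f]=0x85, mem[0x11]=0x85, mem[0x10]=0xd6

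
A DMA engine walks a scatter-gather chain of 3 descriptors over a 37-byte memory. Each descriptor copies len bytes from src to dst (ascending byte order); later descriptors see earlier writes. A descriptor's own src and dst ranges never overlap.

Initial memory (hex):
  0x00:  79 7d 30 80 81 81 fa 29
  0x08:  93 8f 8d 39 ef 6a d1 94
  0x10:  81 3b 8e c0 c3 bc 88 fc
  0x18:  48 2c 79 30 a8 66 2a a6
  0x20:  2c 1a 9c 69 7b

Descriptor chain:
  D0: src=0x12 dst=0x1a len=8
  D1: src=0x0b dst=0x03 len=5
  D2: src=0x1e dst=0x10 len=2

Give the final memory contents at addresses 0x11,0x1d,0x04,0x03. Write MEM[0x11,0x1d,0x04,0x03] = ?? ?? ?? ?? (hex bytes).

MEM[0x11,0x1d,0x04,0x03] = fc bc ef 39

[0] 0x12->0x1a len=8 : 8e c0 c3 bc 88 fc 48 2c
[1] 0x0b->0x03 len=5 : 39 ef 6a d1 94
[2] 0x1e->0x10 len=2 : 88 fc
query mem[0x11]=0xfc, mem[0x1d]=0xbc, mem[0x04]=0xef, mem[0x03]=0x39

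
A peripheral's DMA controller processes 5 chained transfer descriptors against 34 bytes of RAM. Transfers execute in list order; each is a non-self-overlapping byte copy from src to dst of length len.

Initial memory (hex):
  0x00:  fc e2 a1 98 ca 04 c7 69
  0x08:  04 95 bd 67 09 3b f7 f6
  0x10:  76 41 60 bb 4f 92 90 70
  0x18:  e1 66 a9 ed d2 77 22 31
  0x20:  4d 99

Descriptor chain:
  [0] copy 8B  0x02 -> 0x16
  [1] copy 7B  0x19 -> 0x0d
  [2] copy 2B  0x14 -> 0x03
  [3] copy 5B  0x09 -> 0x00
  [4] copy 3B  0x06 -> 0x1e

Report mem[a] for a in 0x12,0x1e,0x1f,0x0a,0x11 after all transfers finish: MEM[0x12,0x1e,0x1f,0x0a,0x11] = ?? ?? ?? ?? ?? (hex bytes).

MEM[0x12,0x1e,0x1f,0x0a,0x11] = 22 c7 69 bd 95

#0 dst[0x16+8] := {0xa1,0x98,0xca,0x04,0xc7,0x69,0x04,0x95}
#1 dst[0x0d+7] := {0x04,0xc7,0x69,0x04,0x95,0x22,0x31}
#2 dst[0x03+2] := {0x4f,0x92}
#3 dst[0x00+5] := {0x95,0xbd,0x67,0x09,0x04}
#4 dst[0x1e+3] := {0xc7,0x69,0x04}
query mem[0x12]=0x22, mem[0x1e]=0xc7, mem[0x1f]=0x69, mem[0x0a]=0xbd, mem[0x11]=0x95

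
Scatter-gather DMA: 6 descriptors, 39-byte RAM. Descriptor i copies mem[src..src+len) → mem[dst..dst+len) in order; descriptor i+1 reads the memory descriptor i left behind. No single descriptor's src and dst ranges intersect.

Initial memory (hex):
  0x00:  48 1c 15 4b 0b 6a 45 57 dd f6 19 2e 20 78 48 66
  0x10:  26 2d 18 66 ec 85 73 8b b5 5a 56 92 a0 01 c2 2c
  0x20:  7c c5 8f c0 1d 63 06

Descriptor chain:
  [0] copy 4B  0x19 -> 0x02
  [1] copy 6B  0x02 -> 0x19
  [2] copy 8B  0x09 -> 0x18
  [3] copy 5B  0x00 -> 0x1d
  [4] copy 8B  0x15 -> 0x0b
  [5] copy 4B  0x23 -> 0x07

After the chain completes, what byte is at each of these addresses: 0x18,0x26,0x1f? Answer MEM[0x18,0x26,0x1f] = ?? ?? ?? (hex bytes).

MEM[0x18,0x26,0x1f] = f6 06 5a

[0] 0x19->0x02 len=4 : 5a 56 92 a0
[1] 0x02->0x19 len=6 : 5a 56 92 a0 45 57
[2] 0x09->0x18 len=8 : f6 19 2e 20 78 48 66 26
[3] 0x00->0x1d len=5 : 48 1c 5a 56 92
[4] 0x15->0x0b len=8 : 85 73 8b f6 19 2e 20 78
[5] 0x23->0x07 len=4 : c0 1d 63 06
query mem[0x18]=0xf6, mem[0x26]=0x06, mem[0x1f]=0x5a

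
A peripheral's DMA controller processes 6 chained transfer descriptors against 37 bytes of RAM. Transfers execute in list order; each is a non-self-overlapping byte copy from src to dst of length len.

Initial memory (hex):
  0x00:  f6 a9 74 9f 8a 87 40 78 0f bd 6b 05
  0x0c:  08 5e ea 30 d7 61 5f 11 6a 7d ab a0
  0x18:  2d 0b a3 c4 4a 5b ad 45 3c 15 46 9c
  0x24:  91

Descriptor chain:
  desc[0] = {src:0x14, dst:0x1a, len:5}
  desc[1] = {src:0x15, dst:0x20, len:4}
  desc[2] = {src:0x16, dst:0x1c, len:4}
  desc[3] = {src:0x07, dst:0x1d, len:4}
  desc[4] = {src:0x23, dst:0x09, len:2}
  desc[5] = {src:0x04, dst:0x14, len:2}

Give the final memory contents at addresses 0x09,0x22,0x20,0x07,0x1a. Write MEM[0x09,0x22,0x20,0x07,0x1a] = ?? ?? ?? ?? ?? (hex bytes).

  after D0: wrote 5B at 0x1a = 6a7daba02d
  after D1: wrote 4B at 0x20 = 7daba02d
  after D2: wrote 4B at 0x1c = aba02d0b
  after D3: wrote 4B at 0x1d = 780fbd6b
  after D4: wrote 2B at 0x09 = 2d91
  after D5: wrote 2B at 0x14 = 8a87
query mem[0x09]=0x2d, mem[0x22]=0xa0, mem[0x20]=0x6b, mem[0x07]=0x78, mem[0x1a]=0x6a

MEM[0x09,0x22,0x20,0x07,0x1a] = 2d a0 6b 78 6a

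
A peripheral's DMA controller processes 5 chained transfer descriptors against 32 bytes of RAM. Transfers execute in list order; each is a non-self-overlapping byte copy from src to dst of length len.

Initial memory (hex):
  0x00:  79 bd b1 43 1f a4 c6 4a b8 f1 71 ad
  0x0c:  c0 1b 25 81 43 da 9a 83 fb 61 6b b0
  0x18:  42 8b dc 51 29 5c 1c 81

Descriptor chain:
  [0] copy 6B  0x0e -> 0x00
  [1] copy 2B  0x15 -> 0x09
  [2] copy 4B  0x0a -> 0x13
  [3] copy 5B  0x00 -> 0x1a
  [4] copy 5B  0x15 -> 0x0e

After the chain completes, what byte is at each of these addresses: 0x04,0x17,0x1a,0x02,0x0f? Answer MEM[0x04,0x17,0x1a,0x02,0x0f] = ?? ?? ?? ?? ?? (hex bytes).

  after D0: wrote 6B at 0x00 = 258143da9a83
  after D1: wrote 2B at 0x09 = 616b
  after D2: wrote 4B at 0x13 = 6badc01b
  after D3: wrote 5B at 0x1a = 258143da9a
  after D4: wrote 5B at 0x0e = c01bb0428b
query mem[0x04]=0x9a, mem[0x17]=0xb0, mem[0x1a]=0x25, mem[0x02]=0x43, mem[0x0f]=0x1b

MEM[0x04,0x17,0x1a,0x02,0x0f] = 9a b0 25 43 1b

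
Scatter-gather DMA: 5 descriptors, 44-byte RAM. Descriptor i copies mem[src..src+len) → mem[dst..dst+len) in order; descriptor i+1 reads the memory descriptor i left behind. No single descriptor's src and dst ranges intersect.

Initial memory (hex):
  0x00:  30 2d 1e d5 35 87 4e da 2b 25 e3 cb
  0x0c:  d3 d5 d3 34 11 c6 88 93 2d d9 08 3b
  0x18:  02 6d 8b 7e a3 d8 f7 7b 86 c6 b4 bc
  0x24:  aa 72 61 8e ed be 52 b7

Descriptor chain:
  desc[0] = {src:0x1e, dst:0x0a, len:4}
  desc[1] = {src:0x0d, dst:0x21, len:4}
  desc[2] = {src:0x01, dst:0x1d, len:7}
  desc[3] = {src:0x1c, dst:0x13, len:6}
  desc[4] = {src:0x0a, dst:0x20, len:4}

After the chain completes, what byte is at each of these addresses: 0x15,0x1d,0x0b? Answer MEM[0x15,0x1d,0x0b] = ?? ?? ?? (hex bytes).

[0] 0x1e->0x0a len=4 : f7 7b 86 c6
[1] 0x0d->0x21 len=4 : c6 d3 34 11
[2] 0x01->0x1d len=7 : 2d 1e d5 35 87 4e da
[3] 0x1c->0x13 len=6 : a3 2d 1e d5 35 87
[4] 0x0a->0x20 len=4 : f7 7b 86 c6
query mem[0x15]=0x1e, mem[0x1d]=0x2d, mem[0x0b]=0x7b

MEM[0x15,0x1d,0x0b] = 1e 2d 7b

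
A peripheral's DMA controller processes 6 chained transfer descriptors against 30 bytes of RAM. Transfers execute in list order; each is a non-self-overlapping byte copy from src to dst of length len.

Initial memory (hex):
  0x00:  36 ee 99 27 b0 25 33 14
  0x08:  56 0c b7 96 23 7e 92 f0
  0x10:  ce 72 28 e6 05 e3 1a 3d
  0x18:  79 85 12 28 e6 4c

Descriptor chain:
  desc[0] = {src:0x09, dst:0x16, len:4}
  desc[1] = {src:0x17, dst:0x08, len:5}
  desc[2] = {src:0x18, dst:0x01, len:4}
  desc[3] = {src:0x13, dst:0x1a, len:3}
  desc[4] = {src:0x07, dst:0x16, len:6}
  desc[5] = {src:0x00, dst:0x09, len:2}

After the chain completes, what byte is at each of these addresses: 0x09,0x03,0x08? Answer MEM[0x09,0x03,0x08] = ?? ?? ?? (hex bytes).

MEM[0x09,0x03,0x08] = 36 12 b7

  after D0: wrote 4B at 0x16 = 0cb79623
  after D1: wrote 5B at 0x08 = b796231228
  after D2: wrote 4B at 0x01 = 96231228
  after D3: wrote 3B at 0x1a = e605e3
  after D4: wrote 6B at 0x16 = 14b796231228
  after D5: wrote 2B at 0x09 = 3696
query mem[0x09]=0x36, mem[0x03]=0x12, mem[0x08]=0xb7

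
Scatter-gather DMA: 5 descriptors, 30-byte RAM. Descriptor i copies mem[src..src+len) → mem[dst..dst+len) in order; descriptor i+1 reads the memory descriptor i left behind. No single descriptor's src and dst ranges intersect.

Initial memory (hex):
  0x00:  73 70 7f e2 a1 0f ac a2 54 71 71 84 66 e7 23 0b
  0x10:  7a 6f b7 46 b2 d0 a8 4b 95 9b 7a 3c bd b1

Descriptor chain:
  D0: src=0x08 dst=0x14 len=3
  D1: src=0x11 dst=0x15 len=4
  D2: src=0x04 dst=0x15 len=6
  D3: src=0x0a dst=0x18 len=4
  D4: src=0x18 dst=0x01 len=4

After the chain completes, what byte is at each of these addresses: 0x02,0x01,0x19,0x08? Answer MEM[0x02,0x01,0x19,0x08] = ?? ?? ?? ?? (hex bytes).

  after D0: wrote 3B at 0x14 = 547171
  after D1: wrote 4B at 0x15 = 6fb74654
  after D2: wrote 6B at 0x15 = a10faca25471
  after D3: wrote 4B at 0x18 = 718466e7
  after D4: wrote 4B at 0x01 = 718466e7
query mem[0x02]=0x84, mem[0x01]=0x71, mem[0x19]=0x84, mem[0x08]=0x54

MEM[0x02,0x01,0x19,0x08] = 84 71 84 54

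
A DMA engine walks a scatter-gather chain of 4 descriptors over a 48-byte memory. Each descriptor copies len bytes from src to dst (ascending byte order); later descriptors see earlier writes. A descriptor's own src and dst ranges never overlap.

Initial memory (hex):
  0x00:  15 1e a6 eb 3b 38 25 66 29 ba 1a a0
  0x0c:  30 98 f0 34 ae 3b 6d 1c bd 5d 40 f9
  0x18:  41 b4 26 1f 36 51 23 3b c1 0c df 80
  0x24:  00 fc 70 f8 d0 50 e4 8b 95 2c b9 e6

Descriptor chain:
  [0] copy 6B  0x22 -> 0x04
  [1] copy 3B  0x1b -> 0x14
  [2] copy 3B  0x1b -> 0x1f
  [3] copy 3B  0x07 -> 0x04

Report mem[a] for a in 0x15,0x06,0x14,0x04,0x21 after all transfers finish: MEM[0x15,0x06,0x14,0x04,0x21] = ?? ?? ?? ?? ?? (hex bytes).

MEM[0x15,0x06,0x14,0x04,0x21] = 36 f8 1f fc 51

D0: mem[0x04..0x09] <- [df 80 00 fc 70 f8]
D1: mem[0x14..0x16] <- [1f 36 51]
D2: mem[0x1f..0x21] <- [1f 36 51]
D3: mem[0x04..0x06] <- [fc 70 f8]
query mem[0x15]=0x36, mem[0x06]=0xf8, mem[0x14]=0x1f, mem[0x04]=0xfc, mem[0x21]=0x51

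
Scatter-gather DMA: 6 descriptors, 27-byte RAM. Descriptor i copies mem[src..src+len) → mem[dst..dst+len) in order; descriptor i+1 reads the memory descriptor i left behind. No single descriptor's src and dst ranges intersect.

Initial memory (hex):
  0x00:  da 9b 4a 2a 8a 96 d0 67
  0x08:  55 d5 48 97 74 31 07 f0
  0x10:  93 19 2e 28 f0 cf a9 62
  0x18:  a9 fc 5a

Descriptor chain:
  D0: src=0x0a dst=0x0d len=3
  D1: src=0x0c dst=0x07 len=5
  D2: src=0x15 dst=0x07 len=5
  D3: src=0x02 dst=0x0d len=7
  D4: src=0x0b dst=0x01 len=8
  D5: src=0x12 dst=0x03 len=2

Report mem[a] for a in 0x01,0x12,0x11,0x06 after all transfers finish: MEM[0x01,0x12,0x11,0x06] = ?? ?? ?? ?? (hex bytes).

MEM[0x01,0x12,0x11,0x06] = fc cf d0 96

[0] 0x0a->0x0d len=3 : 48 97 74
[1] 0x0c->0x07 len=5 : 74 48 97 74 93
[2] 0x15->0x07 len=5 : cf a9 62 a9 fc
[3] 0x02->0x0d len=7 : 4a 2a 8a 96 d0 cf a9
[4] 0x0b->0x01 len=8 : fc 74 4a 2a 8a 96 d0 cf
[5] 0x12->0x03 len=2 : cf a9
query mem[0x01]=0xfc, mem[0x12]=0xcf, mem[0x11]=0xd0, mem[0x06]=0x96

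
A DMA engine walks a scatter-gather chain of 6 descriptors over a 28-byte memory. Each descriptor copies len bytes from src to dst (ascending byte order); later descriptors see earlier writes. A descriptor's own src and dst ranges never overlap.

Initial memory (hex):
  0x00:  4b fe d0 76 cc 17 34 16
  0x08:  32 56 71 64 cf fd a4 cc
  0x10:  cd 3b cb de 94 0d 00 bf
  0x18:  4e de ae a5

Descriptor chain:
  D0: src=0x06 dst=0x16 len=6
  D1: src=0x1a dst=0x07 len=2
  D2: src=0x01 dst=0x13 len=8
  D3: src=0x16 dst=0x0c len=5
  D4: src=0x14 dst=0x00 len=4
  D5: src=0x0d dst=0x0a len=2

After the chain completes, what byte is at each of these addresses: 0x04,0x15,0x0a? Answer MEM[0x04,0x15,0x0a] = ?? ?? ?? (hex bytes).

MEM[0x04,0x15,0x0a] = cc 76 17

  after D0: wrote 6B at 0x16 = 341632567164
  after D1: wrote 2B at 0x07 = 7164
  after D2: wrote 8B at 0x13 = fed076cc17347164
  after D3: wrote 5B at 0x0c = cc17347164
  after D4: wrote 4B at 0x00 = d076cc17
  after D5: wrote 2B at 0x0a = 1734
query mem[0x04]=0xcc, mem[0x15]=0x76, mem[0x0a]=0x17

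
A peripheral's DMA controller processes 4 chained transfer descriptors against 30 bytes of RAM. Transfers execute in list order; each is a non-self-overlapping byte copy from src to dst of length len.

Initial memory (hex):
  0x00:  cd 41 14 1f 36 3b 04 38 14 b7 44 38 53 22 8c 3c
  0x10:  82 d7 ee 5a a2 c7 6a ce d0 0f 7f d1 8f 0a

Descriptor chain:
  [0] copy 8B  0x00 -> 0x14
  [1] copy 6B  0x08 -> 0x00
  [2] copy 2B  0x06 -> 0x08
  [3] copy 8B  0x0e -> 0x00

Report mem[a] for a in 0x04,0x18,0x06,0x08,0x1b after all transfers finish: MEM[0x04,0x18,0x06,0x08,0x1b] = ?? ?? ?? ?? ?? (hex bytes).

MEM[0x04,0x18,0x06,0x08,0x1b] = ee 36 cd 04 38

  after D0: wrote 8B at 0x14 = cd41141f363b0438
  after D1: wrote 6B at 0x00 = 14b744385322
  after D2: wrote 2B at 0x08 = 0438
  after D3: wrote 8B at 0x00 = 8c3c82d7ee5acd41
query mem[0x04]=0xee, mem[0x18]=0x36, mem[0x06]=0xcd, mem[0x08]=0x04, mem[0x1b]=0x38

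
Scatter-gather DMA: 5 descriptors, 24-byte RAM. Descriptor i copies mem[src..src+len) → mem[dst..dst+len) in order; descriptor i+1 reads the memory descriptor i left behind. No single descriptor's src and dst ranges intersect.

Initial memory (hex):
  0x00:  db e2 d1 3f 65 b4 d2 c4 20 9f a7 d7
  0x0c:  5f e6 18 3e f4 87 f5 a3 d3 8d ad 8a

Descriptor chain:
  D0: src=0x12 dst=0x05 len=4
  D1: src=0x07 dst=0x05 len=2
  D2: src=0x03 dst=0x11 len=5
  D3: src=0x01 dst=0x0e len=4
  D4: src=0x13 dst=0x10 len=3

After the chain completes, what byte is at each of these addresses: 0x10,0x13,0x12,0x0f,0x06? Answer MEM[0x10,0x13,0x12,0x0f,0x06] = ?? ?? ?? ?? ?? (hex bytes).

MEM[0x10,0x13,0x12,0x0f,0x06] = d3 d3 d3 d1 8d

#0 dst[0x05+4] := {0xf5,0xa3,0xd3,0x8d}
#1 dst[0x05+2] := {0xd3,0x8d}
#2 dst[0x11+5] := {0x3f,0x65,0xd3,0x8d,0xd3}
#3 dst[0x0e+4] := {0xe2,0xd1,0x3f,0x65}
#4 dst[0x10+3] := {0xd3,0x8d,0xd3}
query mem[0x10]=0xd3, mem[0x13]=0xd3, mem[0x12]=0xd3, mem[0x0f]=0xd1, mem[0x06]=0x8d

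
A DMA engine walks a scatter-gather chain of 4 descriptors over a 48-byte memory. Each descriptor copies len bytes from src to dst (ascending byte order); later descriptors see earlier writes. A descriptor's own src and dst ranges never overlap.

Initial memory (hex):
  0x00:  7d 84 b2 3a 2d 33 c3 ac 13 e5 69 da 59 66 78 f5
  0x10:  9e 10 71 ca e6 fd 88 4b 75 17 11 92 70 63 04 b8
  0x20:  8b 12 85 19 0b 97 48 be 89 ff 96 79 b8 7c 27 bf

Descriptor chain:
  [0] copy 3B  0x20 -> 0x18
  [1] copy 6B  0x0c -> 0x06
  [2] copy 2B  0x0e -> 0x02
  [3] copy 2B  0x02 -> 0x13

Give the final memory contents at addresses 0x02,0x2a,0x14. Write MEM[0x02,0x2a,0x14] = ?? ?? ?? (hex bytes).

MEM[0x02,0x2a,0x14] = 78 96 f5

#0 dst[0x18+3] := {0x8b,0x12,0x85}
#1 dst[0x06+6] := {0x59,0x66,0x78,0xf5,0x9e,0x10}
#2 dst[0x02+2] := {0x78,0xf5}
#3 dst[0x13+2] := {0x78,0xf5}
query mem[0x02]=0x78, mem[0x2a]=0x96, mem[0x14]=0xf5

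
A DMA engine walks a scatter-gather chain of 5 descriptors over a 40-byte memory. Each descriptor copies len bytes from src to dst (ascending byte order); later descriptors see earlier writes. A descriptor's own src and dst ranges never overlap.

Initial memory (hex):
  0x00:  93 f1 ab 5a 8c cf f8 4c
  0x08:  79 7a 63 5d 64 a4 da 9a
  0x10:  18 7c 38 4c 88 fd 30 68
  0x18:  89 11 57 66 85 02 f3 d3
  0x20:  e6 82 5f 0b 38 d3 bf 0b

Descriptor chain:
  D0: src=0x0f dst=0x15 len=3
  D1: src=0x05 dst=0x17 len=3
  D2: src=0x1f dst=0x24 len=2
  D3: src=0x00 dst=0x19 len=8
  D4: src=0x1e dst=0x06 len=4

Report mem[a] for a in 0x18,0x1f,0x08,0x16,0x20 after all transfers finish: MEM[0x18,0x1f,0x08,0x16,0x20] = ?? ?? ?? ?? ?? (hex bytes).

MEM[0x18,0x1f,0x08,0x16,0x20] = f8 f8 4c 18 4c

#0 dst[0x15+3] := {0x9a,0x18,0x7c}
#1 dst[0x17+3] := {0xcf,0xf8,0x4c}
#2 dst[0x24+2] := {0xd3,0xe6}
#3 dst[0x19+8] := {0x93,0xf1,0xab,0x5a,0x8c,0xcf,0xf8,0x4c}
#4 dst[0x06+4] := {0xcf,0xf8,0x4c,0x82}
query mem[0x18]=0xf8, mem[0x1f]=0xf8, mem[0x08]=0x4c, mem[0x16]=0x18, mem[0x20]=0x4c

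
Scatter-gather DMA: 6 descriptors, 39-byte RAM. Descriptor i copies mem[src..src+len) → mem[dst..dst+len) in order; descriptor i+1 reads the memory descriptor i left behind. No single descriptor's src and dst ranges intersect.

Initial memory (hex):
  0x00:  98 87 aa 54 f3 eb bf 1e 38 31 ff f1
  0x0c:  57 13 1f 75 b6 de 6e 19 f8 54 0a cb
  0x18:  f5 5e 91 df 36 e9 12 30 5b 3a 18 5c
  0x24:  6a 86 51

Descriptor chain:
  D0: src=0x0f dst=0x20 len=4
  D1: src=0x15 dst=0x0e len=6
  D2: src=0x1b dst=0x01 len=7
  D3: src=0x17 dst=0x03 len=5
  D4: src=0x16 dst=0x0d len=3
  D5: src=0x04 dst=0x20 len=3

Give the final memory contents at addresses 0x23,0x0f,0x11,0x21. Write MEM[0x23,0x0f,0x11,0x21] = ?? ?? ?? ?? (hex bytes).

MEM[0x23,0x0f,0x11,0x21] = 6e f5 f5 5e

  after D0: wrote 4B at 0x20 = 75b6de6e
  after D1: wrote 6B at 0x0e = 540acbf55e91
  after D2: wrote 7B at 0x01 = df36e9123075b6
  after D3: wrote 5B at 0x03 = cbf55e91df
  after D4: wrote 3B at 0x0d = 0acbf5
  after D5: wrote 3B at 0x20 = f55e91
query mem[0x23]=0x6e, mem[0x0f]=0xf5, mem[0x11]=0xf5, mem[0x21]=0x5e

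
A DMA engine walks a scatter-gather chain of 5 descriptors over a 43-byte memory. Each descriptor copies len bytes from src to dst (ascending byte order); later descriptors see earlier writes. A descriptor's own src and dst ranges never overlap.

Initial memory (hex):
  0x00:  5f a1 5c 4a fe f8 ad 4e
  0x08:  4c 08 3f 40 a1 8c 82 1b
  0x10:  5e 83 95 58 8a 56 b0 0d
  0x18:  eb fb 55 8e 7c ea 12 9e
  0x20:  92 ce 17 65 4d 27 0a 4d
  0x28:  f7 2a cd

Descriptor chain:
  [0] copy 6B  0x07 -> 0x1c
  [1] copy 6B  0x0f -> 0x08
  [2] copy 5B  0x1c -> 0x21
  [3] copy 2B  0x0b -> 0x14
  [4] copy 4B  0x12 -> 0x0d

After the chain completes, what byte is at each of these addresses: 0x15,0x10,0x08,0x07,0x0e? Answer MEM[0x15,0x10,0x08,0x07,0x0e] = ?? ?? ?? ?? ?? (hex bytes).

MEM[0x15,0x10,0x08,0x07,0x0e] = 58 58 1b 4e 58

[0] 0x07->0x1c len=6 : 4e 4c 08 3f 40 a1
[1] 0x0f->0x08 len=6 : 1b 5e 83 95 58 8a
[2] 0x1c->0x21 len=5 : 4e 4c 08 3f 40
[3] 0x0b->0x14 len=2 : 95 58
[4] 0x12->0x0d len=4 : 95 58 95 58
query mem[0x15]=0x58, mem[0x10]=0x58, mem[0x08]=0x1b, mem[0x07]=0x4e, mem[0x0e]=0x58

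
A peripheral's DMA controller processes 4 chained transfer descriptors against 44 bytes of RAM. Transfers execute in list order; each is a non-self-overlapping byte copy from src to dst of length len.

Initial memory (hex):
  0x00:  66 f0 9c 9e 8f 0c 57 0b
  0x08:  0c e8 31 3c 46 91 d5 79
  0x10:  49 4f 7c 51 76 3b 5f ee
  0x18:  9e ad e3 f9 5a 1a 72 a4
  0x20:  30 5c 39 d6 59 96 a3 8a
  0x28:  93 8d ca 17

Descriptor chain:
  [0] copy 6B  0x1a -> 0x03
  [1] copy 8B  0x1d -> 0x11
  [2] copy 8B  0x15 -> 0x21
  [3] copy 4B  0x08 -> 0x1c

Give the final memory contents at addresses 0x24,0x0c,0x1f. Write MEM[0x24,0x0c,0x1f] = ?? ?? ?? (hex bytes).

  after D0: wrote 6B at 0x03 = e3f95a1a72a4
  after D1: wrote 8B at 0x11 = 1a72a4305c39d659
  after D2: wrote 8B at 0x21 = 5c39d659ade3f95a
  after D3: wrote 4B at 0x1c = a4e8313c
query mem[0x24]=0x59, mem[0x0c]=0x46, mem[0x1f]=0x3c

MEM[0x24,0x0c,0x1f] = 59 46 3c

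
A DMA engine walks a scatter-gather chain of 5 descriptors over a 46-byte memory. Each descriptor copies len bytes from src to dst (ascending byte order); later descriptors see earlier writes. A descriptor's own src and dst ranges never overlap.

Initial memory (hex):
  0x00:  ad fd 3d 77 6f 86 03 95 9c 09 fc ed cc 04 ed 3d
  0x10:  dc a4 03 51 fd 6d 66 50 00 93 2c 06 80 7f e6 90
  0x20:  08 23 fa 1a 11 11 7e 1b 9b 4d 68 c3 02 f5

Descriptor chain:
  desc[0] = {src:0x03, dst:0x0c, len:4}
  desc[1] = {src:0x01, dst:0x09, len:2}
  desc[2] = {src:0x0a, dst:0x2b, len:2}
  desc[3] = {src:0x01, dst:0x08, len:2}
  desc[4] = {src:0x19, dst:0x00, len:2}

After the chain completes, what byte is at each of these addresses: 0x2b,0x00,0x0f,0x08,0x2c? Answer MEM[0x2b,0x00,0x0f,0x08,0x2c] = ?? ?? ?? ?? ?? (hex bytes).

#0 dst[0x0c+4] := {0x77,0x6f,0x86,0x03}
#1 dst[0x09+2] := {0xfd,0x3d}
#2 dst[0x2b+2] := {0x3d,0xed}
#3 dst[0x08+2] := {0xfd,0x3d}
#4 dst[0x00+2] := {0x93,0x2c}
query mem[0x2b]=0x3d, mem[0x00]=0x93, mem[0x0f]=0x03, mem[0x08]=0xfd, mem[0x2c]=0xed

MEM[0x2b,0x00,0x0f,0x08,0x2c] = 3d 93 03 fd ed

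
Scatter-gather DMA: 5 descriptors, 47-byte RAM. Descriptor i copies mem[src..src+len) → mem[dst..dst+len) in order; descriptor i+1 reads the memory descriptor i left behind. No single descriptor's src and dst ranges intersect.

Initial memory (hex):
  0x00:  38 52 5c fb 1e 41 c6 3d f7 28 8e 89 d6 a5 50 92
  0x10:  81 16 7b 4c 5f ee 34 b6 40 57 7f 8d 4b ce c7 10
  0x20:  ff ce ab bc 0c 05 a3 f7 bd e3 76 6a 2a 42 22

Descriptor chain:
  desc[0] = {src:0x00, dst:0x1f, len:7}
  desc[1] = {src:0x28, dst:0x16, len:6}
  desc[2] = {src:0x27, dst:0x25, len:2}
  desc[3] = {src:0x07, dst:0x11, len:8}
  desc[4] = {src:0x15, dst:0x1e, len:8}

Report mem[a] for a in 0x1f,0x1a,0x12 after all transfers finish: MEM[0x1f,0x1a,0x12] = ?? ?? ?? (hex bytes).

MEM[0x1f,0x1a,0x12] = d6 2a f7

D0: mem[0x1f..0x25] <- [38 52 5c fb 1e 41 c6]
D1: mem[0x16..0x1b] <- [bd e3 76 6a 2a 42]
D2: mem[0x25..0x26] <- [f7 bd]
D3: mem[0x11..0x18] <- [3d f7 28 8e 89 d6 a5 50]
D4: mem[0x1e..0x25] <- [89 d6 a5 50 6a 2a 42 4b]
query mem[0x1f]=0xd6, mem[0x1a]=0x2a, mem[0x12]=0xf7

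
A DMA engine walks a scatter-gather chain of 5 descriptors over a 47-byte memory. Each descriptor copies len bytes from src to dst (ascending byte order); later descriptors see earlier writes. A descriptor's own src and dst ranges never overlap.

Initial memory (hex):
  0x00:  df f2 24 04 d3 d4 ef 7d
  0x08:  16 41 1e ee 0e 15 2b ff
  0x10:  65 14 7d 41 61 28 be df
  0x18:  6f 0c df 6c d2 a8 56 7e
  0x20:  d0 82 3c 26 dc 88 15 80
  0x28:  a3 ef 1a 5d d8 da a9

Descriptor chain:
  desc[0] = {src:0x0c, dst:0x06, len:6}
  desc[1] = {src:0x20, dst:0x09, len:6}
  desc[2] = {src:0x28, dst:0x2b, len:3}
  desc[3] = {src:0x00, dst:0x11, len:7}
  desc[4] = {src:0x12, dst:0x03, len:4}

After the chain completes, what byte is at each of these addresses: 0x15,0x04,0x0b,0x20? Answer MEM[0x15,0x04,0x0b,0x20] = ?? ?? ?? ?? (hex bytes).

D0: mem[0x06..0x0b] <- [0e 15 2b ff 65 14]
D1: mem[0x09..0x0e] <- [d0 82 3c 26 dc 88]
D2: mem[0x2b..0x2d] <- [a3 ef 1a]
D3: mem[0x11..0x17] <- [df f2 24 04 d3 d4 0e]
D4: mem[0x03..0x06] <- [f2 24 04 d3]
query mem[0x15]=0xd3, mem[0x04]=0x24, mem[0x0b]=0x3c, mem[0x20]=0xd0

MEM[0x15,0x04,0x0b,0x20] = d3 24 3c d0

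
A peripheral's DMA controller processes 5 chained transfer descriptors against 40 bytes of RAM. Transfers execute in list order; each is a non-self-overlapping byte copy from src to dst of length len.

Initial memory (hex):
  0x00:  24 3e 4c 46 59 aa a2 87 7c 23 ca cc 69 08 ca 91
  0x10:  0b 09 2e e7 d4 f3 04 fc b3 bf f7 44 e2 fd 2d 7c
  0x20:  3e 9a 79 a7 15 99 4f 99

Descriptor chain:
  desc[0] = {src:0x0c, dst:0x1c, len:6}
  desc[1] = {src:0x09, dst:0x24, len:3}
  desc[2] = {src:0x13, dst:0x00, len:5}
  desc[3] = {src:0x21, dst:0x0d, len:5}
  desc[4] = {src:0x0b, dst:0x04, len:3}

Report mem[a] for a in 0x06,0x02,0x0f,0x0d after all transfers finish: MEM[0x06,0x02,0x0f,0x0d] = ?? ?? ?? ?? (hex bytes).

D0: mem[0x1c..0x21] <- [69 08 ca 91 0b 09]
D1: mem[0x24..0x26] <- [23 ca cc]
D2: mem[0x00..0x04] <- [e7 d4 f3 04 fc]
D3: mem[0x0d..0x11] <- [09 79 a7 23 ca]
D4: mem[0x04..0x06] <- [cc 69 09]
query mem[0x06]=0x09, mem[0x02]=0xf3, mem[0x0f]=0xa7, mem[0x0d]=0x09

MEM[0x06,0x02,0x0f,0x0d] = 09 f3 a7 09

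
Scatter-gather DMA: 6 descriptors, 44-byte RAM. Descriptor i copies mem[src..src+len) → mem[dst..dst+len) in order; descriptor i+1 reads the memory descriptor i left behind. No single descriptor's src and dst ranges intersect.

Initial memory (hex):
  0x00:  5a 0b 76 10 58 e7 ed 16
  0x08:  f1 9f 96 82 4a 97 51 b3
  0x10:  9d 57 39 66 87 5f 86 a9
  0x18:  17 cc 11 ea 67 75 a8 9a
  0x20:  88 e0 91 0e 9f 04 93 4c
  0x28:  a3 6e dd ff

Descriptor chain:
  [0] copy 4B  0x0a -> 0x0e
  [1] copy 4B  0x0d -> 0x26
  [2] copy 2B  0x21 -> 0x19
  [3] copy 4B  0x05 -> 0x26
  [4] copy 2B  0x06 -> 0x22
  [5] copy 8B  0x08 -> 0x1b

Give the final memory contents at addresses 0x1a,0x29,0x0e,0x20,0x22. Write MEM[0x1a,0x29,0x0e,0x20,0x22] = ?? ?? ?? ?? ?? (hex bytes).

MEM[0x1a,0x29,0x0e,0x20,0x22] = 91 f1 96 97 82

[0] 0x0a->0x0e len=4 : 96 82 4a 97
[1] 0x0d->0x26 len=4 : 97 96 82 4a
[2] 0x21->0x19 len=2 : e0 91
[3] 0x05->0x26 len=4 : e7 ed 16 f1
[4] 0x06->0x22 len=2 : ed 16
[5] 0x08->0x1b len=8 : f1 9f 96 82 4a 97 96 82
query mem[0x1a]=0x91, mem[0x29]=0xf1, mem[0x0e]=0x96, mem[0x20]=0x97, mem[0x22]=0x82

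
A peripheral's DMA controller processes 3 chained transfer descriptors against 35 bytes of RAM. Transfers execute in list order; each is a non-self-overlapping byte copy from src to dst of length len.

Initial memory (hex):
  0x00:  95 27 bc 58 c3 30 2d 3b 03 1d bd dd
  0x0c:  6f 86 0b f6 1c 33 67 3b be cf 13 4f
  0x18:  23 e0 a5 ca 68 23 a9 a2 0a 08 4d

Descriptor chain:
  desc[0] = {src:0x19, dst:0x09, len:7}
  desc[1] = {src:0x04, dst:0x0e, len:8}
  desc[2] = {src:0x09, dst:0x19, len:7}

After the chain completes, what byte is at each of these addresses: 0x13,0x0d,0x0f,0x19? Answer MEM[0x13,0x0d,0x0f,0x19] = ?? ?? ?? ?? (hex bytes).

MEM[0x13,0x0d,0x0f,0x19] = e0 23 30 e0

  after D0: wrote 7B at 0x09 = e0a5ca6823a9a2
  after D1: wrote 8B at 0x0e = c3302d3b03e0a5ca
  after D2: wrote 7B at 0x19 = e0a5ca6823c330
query mem[0x13]=0xe0, mem[0x0d]=0x23, mem[0x0f]=0x30, mem[0x19]=0xe0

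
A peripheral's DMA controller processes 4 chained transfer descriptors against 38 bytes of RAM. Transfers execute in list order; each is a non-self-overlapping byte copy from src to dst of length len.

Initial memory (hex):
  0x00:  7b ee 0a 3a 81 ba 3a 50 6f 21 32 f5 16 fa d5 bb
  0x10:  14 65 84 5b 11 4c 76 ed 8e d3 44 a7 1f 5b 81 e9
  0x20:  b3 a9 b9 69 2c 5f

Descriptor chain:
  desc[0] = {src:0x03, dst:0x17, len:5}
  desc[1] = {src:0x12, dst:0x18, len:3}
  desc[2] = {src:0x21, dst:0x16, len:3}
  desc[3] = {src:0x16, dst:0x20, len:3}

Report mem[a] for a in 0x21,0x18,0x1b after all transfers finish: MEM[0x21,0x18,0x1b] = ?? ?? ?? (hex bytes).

D0: mem[0x17..0x1b] <- [3a 81 ba 3a 50]
D1: mem[0x18..0x1a] <- [84 5b 11]
D2: mem[0x16..0x18] <- [a9 b9 69]
D3: mem[0x20..0x22] <- [a9 b9 69]
query mem[0x21]=0xb9, mem[0x18]=0x69, mem[0x1b]=0x50

MEM[0x21,0x18,0x1b] = b9 69 50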